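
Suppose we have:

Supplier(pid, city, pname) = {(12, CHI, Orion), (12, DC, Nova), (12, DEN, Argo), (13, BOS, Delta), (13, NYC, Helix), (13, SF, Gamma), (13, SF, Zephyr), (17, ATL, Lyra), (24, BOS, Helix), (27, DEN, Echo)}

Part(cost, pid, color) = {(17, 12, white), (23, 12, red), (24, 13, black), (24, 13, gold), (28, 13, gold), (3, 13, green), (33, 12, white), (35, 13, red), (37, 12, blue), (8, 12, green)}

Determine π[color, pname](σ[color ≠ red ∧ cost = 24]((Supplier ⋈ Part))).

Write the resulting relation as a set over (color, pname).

Natural join on pid: {(12, CHI, Orion, 17, white), (12, CHI, Orion, 23, red), (12, CHI, Orion, 33, white), (12, CHI, Orion, 37, blue), (12, CHI, Orion, 8, green), (12, DC, Nova, 17, white), (12, DC, Nova, 23, red), (12, DC, Nova, 33, white), (12, DC, Nova, 37, blue), (12, DC, Nova, 8, green), (12, DEN, Argo, 17, white), (12, DEN, Argo, 23, red), (12, DEN, Argo, 33, white), (12, DEN, Argo, 37, blue), (12, DEN, Argo, 8, green), (13, BOS, Delta, 24, black), (13, BOS, Delta, 24, gold), (13, BOS, Delta, 28, gold), (13, BOS, Delta, 3, green), (13, BOS, Delta, 35, red), (13, NYC, Helix, 24, black), (13, NYC, Helix, 24, gold), (13, NYC, Helix, 28, gold), (13, NYC, Helix, 3, green), (13, NYC, Helix, 35, red), (13, SF, Gamma, 24, black), (13, SF, Gamma, 24, gold), (13, SF, Gamma, 28, gold), (13, SF, Gamma, 3, green), (13, SF, Gamma, 35, red), (13, SF, Zephyr, 24, black), (13, SF, Zephyr, 24, gold), (13, SF, Zephyr, 28, gold), (13, SF, Zephyr, 3, green), (13, SF, Zephyr, 35, red)}
σ[color ≠ red ∧ cost = 24]: keep tuples satisfying color ≠ red ∧ cost = 24 → {(13, BOS, Delta, 24, black), (13, BOS, Delta, 24, gold), (13, NYC, Helix, 24, black), (13, NYC, Helix, 24, gold), (13, SF, Gamma, 24, black), (13, SF, Gamma, 24, gold), (13, SF, Zephyr, 24, black), (13, SF, Zephyr, 24, gold)}
π_{color, pname} gives {(black, Delta), (black, Gamma), (black, Helix), (black, Zephyr), (gold, Delta), (gold, Gamma), (gold, Helix), (gold, Zephyr)}.

{(black, Delta), (black, Gamma), (black, Helix), (black, Zephyr), (gold, Delta), (gold, Gamma), (gold, Helix), (gold, Zephyr)}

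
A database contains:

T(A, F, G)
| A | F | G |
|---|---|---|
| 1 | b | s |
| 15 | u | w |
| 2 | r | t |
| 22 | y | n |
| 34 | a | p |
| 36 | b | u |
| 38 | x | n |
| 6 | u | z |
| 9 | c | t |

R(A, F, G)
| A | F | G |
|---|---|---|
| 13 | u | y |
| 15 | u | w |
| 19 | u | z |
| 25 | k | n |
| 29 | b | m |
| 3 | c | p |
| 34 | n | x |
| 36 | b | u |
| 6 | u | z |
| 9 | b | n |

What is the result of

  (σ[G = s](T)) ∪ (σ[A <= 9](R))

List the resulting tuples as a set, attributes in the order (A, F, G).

{(1, b, s), (3, c, p), (6, u, z), (9, b, n)}

Apply σ_{G = s}; surviving tuples: {(1, b, s)}
Apply σ_{A <= 9}; surviving tuples: {(3, c, p), (6, u, z), (9, b, n)}
Taking the union: {(1, b, s), (3, c, p), (6, u, z), (9, b, n)}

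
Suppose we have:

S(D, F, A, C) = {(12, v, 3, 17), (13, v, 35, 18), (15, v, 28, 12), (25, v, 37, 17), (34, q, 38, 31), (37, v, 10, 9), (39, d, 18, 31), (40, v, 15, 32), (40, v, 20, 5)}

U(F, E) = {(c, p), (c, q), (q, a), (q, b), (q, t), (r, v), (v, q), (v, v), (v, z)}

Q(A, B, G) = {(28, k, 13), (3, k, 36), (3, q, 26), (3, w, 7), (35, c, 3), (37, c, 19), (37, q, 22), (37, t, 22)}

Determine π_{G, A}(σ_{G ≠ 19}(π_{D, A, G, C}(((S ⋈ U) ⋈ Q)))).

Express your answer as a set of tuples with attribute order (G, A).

{(13, 28), (22, 37), (26, 3), (3, 35), (36, 3), (7, 3)}

Joining S and U on F yields {(12, v, 3, 17, q), (12, v, 3, 17, v), (12, v, 3, 17, z), (13, v, 35, 18, q), (13, v, 35, 18, v), (13, v, 35, 18, z), (15, v, 28, 12, q), (15, v, 28, 12, v), (15, v, 28, 12, z), (25, v, 37, 17, q), (25, v, 37, 17, v), (25, v, 37, 17, z), (34, q, 38, 31, a), (34, q, 38, 31, b), (34, q, 38, 31, t), (37, v, 10, 9, q), (37, v, 10, 9, v), (37, v, 10, 9, z), (40, v, 15, 32, q), (40, v, 15, 32, v), (40, v, 15, 32, z), (40, v, 20, 5, q), (40, v, 20, 5, v), (40, v, 20, 5, z)}.
Joining (S ⋈ U) and Q on A yields {(12, v, 3, 17, q, k, 36), (12, v, 3, 17, q, q, 26), (12, v, 3, 17, q, w, 7), (12, v, 3, 17, v, k, 36), (12, v, 3, 17, v, q, 26), (12, v, 3, 17, v, w, 7), (12, v, 3, 17, z, k, 36), (12, v, 3, 17, z, q, 26), (12, v, 3, 17, z, w, 7), (13, v, 35, 18, q, c, 3), (13, v, 35, 18, v, c, 3), (13, v, 35, 18, z, c, 3), (15, v, 28, 12, q, k, 13), (15, v, 28, 12, v, k, 13), (15, v, 28, 12, z, k, 13), (25, v, 37, 17, q, c, 19), (25, v, 37, 17, q, q, 22), (25, v, 37, 17, q, t, 22), (25, v, 37, 17, v, c, 19), (25, v, 37, 17, v, q, 22), (25, v, 37, 17, v, t, 22), (25, v, 37, 17, z, c, 19), (25, v, 37, 17, z, q, 22), (25, v, 37, 17, z, t, 22)}.
π[D, A, G, C]: project onto (D, A, G, C) (17 duplicate(s) eliminated) → {(12, 3, 26, 17), (12, 3, 36, 17), (12, 3, 7, 17), (13, 35, 3, 18), (15, 28, 13, 12), (25, 37, 19, 17), (25, 37, 22, 17)}
Apply σ_{G ≠ 19}; surviving tuples: {(12, 3, 26, 17), (12, 3, 36, 17), (12, 3, 7, 17), (13, 35, 3, 18), (15, 28, 13, 12), (25, 37, 22, 17)}
π[G, A]: project onto (G, A) → {(13, 28), (22, 37), (26, 3), (3, 35), (36, 3), (7, 3)}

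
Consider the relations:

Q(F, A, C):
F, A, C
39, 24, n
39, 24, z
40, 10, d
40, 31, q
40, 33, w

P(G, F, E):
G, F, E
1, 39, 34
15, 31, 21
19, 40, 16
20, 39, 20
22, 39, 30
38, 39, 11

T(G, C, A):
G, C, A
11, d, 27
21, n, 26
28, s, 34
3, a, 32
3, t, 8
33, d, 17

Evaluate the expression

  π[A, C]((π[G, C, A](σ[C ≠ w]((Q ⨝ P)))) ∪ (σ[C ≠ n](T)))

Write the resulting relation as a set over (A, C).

{(10, d), (17, d), (24, n), (24, z), (27, d), (31, q), (32, a), (34, s), (8, t)}

Joining Q and P on F yields {(39, 24, n, 1, 34), (39, 24, n, 20, 20), (39, 24, n, 22, 30), (39, 24, n, 38, 11), (39, 24, z, 1, 34), (39, 24, z, 20, 20), (39, 24, z, 22, 30), (39, 24, z, 38, 11), (40, 10, d, 19, 16), (40, 31, q, 19, 16), (40, 33, w, 19, 16)}.
Filtering on C ≠ w leaves {(39, 24, n, 1, 34), (39, 24, n, 20, 20), (39, 24, n, 22, 30), (39, 24, n, 38, 11), (39, 24, z, 1, 34), (39, 24, z, 20, 20), (39, 24, z, 22, 30), (39, 24, z, 38, 11), (40, 10, d, 19, 16), (40, 31, q, 19, 16)}.
π_{G, C, A} gives {(1, n, 24), (1, z, 24), (19, d, 10), (19, q, 31), (20, n, 24), (20, z, 24), (22, n, 24), (22, z, 24), (38, n, 24), (38, z, 24)}.
Filtering on C ≠ n leaves {(11, d, 27), (28, s, 34), (3, a, 32), (3, t, 8), (33, d, 17)}.
Union: {(1, n, 24), (1, z, 24), (19, d, 10), (19, q, 31), (20, n, 24), (20, z, 24), (22, n, 24), (22, z, 24), (38, n, 24), (38, z, 24)} with {(11, d, 27), (28, s, 34), (3, a, 32), (3, t, 8), (33, d, 17)} → {(1, n, 24), (1, z, 24), (11, d, 27), (19, d, 10), (19, q, 31), (20, n, 24), (20, z, 24), (22, n, 24), (22, z, 24), (28, s, 34), (3, a, 32), (3, t, 8), (33, d, 17), (38, n, 24), (38, z, 24)}
π_{A, C} gives {(10, d), (17, d), (24, n), (24, z), (27, d), (31, q), (32, a), (34, s), (8, t)} (6 duplicate(s) eliminated).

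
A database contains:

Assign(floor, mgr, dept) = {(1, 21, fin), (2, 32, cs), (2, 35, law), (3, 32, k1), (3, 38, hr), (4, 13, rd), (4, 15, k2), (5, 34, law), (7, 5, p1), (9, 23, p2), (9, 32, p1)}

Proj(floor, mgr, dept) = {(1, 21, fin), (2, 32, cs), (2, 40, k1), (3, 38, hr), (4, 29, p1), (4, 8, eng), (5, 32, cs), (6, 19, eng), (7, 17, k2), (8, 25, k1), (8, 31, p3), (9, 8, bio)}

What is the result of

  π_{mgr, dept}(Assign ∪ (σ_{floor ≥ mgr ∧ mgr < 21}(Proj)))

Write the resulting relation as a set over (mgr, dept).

Apply σ_{floor ≥ mgr ∧ mgr < 21}; surviving tuples: {(9, 8, bio)}
Taking the union: {(1, 21, fin), (2, 32, cs), (2, 35, law), (3, 32, k1), (3, 38, hr), (4, 13, rd), (4, 15, k2), (5, 34, law), (7, 5, p1), (9, 23, p2), (9, 32, p1), (9, 8, bio)}
Keep only column(s) mgr, dept: {(13, rd), (15, k2), (21, fin), (23, p2), (32, cs), (32, k1), (32, p1), (34, law), (35, law), (38, hr), (5, p1), (8, bio)}

{(13, rd), (15, k2), (21, fin), (23, p2), (32, cs), (32, k1), (32, p1), (34, law), (35, law), (38, hr), (5, p1), (8, bio)}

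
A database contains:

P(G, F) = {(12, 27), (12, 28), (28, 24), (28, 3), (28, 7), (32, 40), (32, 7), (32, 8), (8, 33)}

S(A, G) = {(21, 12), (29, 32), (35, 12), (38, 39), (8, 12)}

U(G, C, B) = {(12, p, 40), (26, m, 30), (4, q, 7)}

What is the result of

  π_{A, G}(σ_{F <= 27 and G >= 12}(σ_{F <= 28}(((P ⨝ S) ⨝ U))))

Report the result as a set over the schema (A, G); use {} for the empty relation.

Natural join on G: {(12, 27, 21), (12, 27, 35), (12, 27, 8), (12, 28, 21), (12, 28, 35), (12, 28, 8), (32, 40, 29), (32, 7, 29), (32, 8, 29)}
Natural join on G: {(12, 27, 21, p, 40), (12, 27, 35, p, 40), (12, 27, 8, p, 40), (12, 28, 21, p, 40), (12, 28, 35, p, 40), (12, 28, 8, p, 40)}
σ[F <= 28]: keep tuples satisfying F <= 28 → {(12, 27, 21, p, 40), (12, 27, 35, p, 40), (12, 27, 8, p, 40), (12, 28, 21, p, 40), (12, 28, 35, p, 40), (12, 28, 8, p, 40)}
σ[F <= 27 and G >= 12]: keep tuples satisfying F <= 27 and G >= 12 → {(12, 27, 21, p, 40), (12, 27, 35, p, 40), (12, 27, 8, p, 40)}
π_{A, G} gives {(21, 12), (35, 12), (8, 12)}.

{(21, 12), (35, 12), (8, 12)}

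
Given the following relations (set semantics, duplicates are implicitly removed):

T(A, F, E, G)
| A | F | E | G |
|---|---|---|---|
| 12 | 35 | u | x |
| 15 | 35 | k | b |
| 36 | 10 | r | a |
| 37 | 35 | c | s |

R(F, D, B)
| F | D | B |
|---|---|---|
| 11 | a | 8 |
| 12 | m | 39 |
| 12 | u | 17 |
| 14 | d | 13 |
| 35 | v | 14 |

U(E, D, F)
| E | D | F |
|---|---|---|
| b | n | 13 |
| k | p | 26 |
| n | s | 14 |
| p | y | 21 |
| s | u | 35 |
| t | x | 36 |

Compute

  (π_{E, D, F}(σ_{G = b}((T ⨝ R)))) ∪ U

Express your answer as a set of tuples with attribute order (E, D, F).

{(b, n, 13), (k, p, 26), (k, v, 35), (n, s, 14), (p, y, 21), (s, u, 35), (t, x, 36)}

Joining T and R on F yields {(12, 35, u, x, v, 14), (15, 35, k, b, v, 14), (37, 35, c, s, v, 14)}.
Filtering on G = b leaves {(15, 35, k, b, v, 14)}.
Keep only column(s) E, D, F: {(k, v, 35)}
Set union of the two operands is {(b, n, 13), (k, p, 26), (k, v, 35), (n, s, 14), (p, y, 21), (s, u, 35), (t, x, 36)}.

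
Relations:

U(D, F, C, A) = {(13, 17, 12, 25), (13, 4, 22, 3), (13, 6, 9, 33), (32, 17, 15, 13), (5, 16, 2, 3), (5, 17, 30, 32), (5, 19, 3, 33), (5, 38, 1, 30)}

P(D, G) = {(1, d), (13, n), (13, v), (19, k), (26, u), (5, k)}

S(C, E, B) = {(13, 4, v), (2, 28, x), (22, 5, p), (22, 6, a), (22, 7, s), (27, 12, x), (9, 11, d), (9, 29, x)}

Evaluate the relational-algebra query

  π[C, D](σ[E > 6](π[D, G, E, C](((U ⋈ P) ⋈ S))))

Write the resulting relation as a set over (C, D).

{(2, 5), (22, 13), (9, 13)}

Joining U and P on D yields {(13, 17, 12, 25, n), (13, 17, 12, 25, v), (13, 4, 22, 3, n), (13, 4, 22, 3, v), (13, 6, 9, 33, n), (13, 6, 9, 33, v), (5, 16, 2, 3, k), (5, 17, 30, 32, k), (5, 19, 3, 33, k), (5, 38, 1, 30, k)}.
Joining (U ⋈ P) and S on C yields {(13, 4, 22, 3, n, 5, p), (13, 4, 22, 3, n, 6, a), (13, 4, 22, 3, n, 7, s), (13, 4, 22, 3, v, 5, p), (13, 4, 22, 3, v, 6, a), (13, 4, 22, 3, v, 7, s), (13, 6, 9, 33, n, 11, d), (13, 6, 9, 33, n, 29, x), (13, 6, 9, 33, v, 11, d), (13, 6, 9, 33, v, 29, x), (5, 16, 2, 3, k, 28, x)}.
Keep only column(s) D, G, E, C: {(13, n, 11, 9), (13, n, 29, 9), (13, n, 5, 22), (13, n, 6, 22), (13, n, 7, 22), (13, v, 11, 9), (13, v, 29, 9), (13, v, 5, 22), (13, v, 6, 22), (13, v, 7, 22), (5, k, 28, 2)}
Apply σ_{E > 6}; surviving tuples: {(13, n, 11, 9), (13, n, 29, 9), (13, n, 7, 22), (13, v, 11, 9), (13, v, 29, 9), (13, v, 7, 22), (5, k, 28, 2)}
Keep only column(s) C, D (4 duplicate(s) eliminated): {(2, 5), (22, 13), (9, 13)}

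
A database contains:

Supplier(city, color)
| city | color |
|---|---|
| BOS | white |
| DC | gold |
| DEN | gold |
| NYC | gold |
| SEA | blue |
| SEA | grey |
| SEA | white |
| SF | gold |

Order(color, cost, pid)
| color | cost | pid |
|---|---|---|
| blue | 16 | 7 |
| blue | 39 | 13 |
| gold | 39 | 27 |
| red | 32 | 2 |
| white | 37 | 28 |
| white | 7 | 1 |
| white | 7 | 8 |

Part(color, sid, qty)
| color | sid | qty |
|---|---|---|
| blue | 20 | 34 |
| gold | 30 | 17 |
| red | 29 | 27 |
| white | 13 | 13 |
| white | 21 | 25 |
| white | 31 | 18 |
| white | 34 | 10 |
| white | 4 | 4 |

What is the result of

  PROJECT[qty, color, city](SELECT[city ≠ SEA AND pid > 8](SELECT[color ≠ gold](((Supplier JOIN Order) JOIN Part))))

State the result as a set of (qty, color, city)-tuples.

{(10, white, BOS), (13, white, BOS), (18, white, BOS), (25, white, BOS), (4, white, BOS)}

Joining Supplier and Order on color yields {(BOS, white, 37, 28), (BOS, white, 7, 1), (BOS, white, 7, 8), (DC, gold, 39, 27), (DEN, gold, 39, 27), (NYC, gold, 39, 27), (SEA, blue, 16, 7), (SEA, blue, 39, 13), (SEA, white, 37, 28), (SEA, white, 7, 1), (SEA, white, 7, 8), (SF, gold, 39, 27)}.
Joining (Supplier JOIN Order) and Part on color yields {(BOS, white, 37, 28, 13, 13), (BOS, white, 37, 28, 21, 25), (BOS, white, 37, 28, 31, 18), (BOS, white, 37, 28, 34, 10), (BOS, white, 37, 28, 4, 4), (BOS, white, 7, 1, 13, 13), (BOS, white, 7, 1, 21, 25), (BOS, white, 7, 1, 31, 18), (BOS, white, 7, 1, 34, 10), (BOS, white, 7, 1, 4, 4), (BOS, white, 7, 8, 13, 13), (BOS, white, 7, 8, 21, 25), (BOS, white, 7, 8, 31, 18), (BOS, white, 7, 8, 34, 10), (BOS, white, 7, 8, 4, 4), (DC, gold, 39, 27, 30, 17), (DEN, gold, 39, 27, 30, 17), (NYC, gold, 39, 27, 30, 17), (SEA, blue, 16, 7, 20, 34), (SEA, blue, 39, 13, 20, 34), (SEA, white, 37, 28, 13, 13), (SEA, white, 37, 28, 21, 25), (SEA, white, 37, 28, 31, 18), (SEA, white, 37, 28, 34, 10), (SEA, white, 37, 28, 4, 4), (SEA, white, 7, 1, 13, 13), (SEA, white, 7, 1, 21, 25), (SEA, white, 7, 1, 31, 18), (SEA, white, 7, 1, 34, 10), (SEA, white, 7, 1, 4, 4), (SEA, white, 7, 8, 13, 13), (SEA, white, 7, 8, 21, 25), (SEA, white, 7, 8, 31, 18), (SEA, white, 7, 8, 34, 10), (SEA, white, 7, 8, 4, 4), (SF, gold, 39, 27, 30, 17)}.
Selection color ≠ gold: {(BOS, white, 37, 28, 13, 13), (BOS, white, 37, 28, 21, 25), (BOS, white, 37, 28, 31, 18), (BOS, white, 37, 28, 34, 10), (BOS, white, 37, 28, 4, 4), (BOS, white, 7, 1, 13, 13), (BOS, white, 7, 1, 21, 25), (BOS, white, 7, 1, 31, 18), (BOS, white, 7, 1, 34, 10), (BOS, white, 7, 1, 4, 4), (BOS, white, 7, 8, 13, 13), (BOS, white, 7, 8, 21, 25), (BOS, white, 7, 8, 31, 18), (BOS, white, 7, 8, 34, 10), (BOS, white, 7, 8, 4, 4), (SEA, blue, 16, 7, 20, 34), (SEA, blue, 39, 13, 20, 34), (SEA, white, 37, 28, 13, 13), (SEA, white, 37, 28, 21, 25), (SEA, white, 37, 28, 31, 18), (SEA, white, 37, 28, 34, 10), (SEA, white, 37, 28, 4, 4), (SEA, white, 7, 1, 13, 13), (SEA, white, 7, 1, 21, 25), (SEA, white, 7, 1, 31, 18), (SEA, white, 7, 1, 34, 10), (SEA, white, 7, 1, 4, 4), (SEA, white, 7, 8, 13, 13), (SEA, white, 7, 8, 21, 25), (SEA, white, 7, 8, 31, 18), (SEA, white, 7, 8, 34, 10), (SEA, white, 7, 8, 4, 4)}
Selection city ≠ SEA AND pid > 8: {(BOS, white, 37, 28, 13, 13), (BOS, white, 37, 28, 21, 25), (BOS, white, 37, 28, 31, 18), (BOS, white, 37, 28, 34, 10), (BOS, white, 37, 28, 4, 4)}
π_{qty, color, city} gives {(10, white, BOS), (13, white, BOS), (18, white, BOS), (25, white, BOS), (4, white, BOS)}.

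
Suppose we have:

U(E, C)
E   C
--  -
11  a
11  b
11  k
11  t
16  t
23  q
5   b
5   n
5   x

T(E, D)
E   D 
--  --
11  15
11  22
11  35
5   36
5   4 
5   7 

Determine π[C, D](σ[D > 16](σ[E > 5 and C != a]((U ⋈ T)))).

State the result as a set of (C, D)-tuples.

Joining U and T on E yields {(11, a, 15), (11, a, 22), (11, a, 35), (11, b, 15), (11, b, 22), (11, b, 35), (11, k, 15), (11, k, 22), (11, k, 35), (11, t, 15), (11, t, 22), (11, t, 35), (5, b, 36), (5, b, 4), (5, b, 7), (5, n, 36), (5, n, 4), (5, n, 7), (5, x, 36), (5, x, 4), (5, x, 7)}.
σ[E > 5 and C != a]: keep tuples satisfying E > 5 and C != a → {(11, b, 15), (11, b, 22), (11, b, 35), (11, k, 15), (11, k, 22), (11, k, 35), (11, t, 15), (11, t, 22), (11, t, 35)}
σ[D > 16]: keep tuples satisfying D > 16 → {(11, b, 22), (11, b, 35), (11, k, 22), (11, k, 35), (11, t, 22), (11, t, 35)}
Keep only column(s) C, D: {(b, 22), (b, 35), (k, 22), (k, 35), (t, 22), (t, 35)}

{(b, 22), (b, 35), (k, 22), (k, 35), (t, 22), (t, 35)}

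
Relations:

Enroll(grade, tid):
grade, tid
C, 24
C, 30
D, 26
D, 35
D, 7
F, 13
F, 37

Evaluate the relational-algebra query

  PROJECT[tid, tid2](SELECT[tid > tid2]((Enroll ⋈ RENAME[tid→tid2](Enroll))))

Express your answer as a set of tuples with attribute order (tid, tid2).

ρ[tid→tid2]: schema becomes (grade, tid2); tuples unchanged.
Natural join on grade: {(C, 24, 24), (C, 24, 30), (C, 30, 24), (C, 30, 30), (D, 26, 26), (D, 26, 35), (D, 26, 7), (D, 35, 26), (D, 35, 35), (D, 35, 7), (D, 7, 26), (D, 7, 35), (D, 7, 7), (F, 13, 13), (F, 13, 37), (F, 37, 13), (F, 37, 37)}
Apply σ_{tid > tid2}; surviving tuples: {(C, 30, 24), (D, 26, 7), (D, 35, 26), (D, 35, 7), (F, 37, 13)}
Keep only column(s) tid, tid2: {(26, 7), (30, 24), (35, 26), (35, 7), (37, 13)}

{(26, 7), (30, 24), (35, 26), (35, 7), (37, 13)}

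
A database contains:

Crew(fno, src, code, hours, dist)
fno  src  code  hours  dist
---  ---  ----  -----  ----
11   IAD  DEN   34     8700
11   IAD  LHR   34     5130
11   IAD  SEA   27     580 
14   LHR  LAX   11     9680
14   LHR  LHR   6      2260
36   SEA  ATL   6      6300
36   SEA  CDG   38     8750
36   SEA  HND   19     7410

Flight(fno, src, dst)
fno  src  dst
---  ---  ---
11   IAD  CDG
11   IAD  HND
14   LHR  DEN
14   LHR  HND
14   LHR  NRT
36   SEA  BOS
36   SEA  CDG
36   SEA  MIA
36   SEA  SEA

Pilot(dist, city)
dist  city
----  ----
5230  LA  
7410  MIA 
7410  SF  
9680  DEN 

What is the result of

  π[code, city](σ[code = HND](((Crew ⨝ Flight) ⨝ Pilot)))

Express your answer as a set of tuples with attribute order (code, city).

Natural join on fno, src: {(11, IAD, DEN, 34, 8700, CDG), (11, IAD, DEN, 34, 8700, HND), (11, IAD, LHR, 34, 5130, CDG), (11, IAD, LHR, 34, 5130, HND), (11, IAD, SEA, 27, 580, CDG), (11, IAD, SEA, 27, 580, HND), (14, LHR, LAX, 11, 9680, DEN), (14, LHR, LAX, 11, 9680, HND), (14, LHR, LAX, 11, 9680, NRT), (14, LHR, LHR, 6, 2260, DEN), (14, LHR, LHR, 6, 2260, HND), (14, LHR, LHR, 6, 2260, NRT), (36, SEA, ATL, 6, 6300, BOS), (36, SEA, ATL, 6, 6300, CDG), (36, SEA, ATL, 6, 6300, MIA), (36, SEA, ATL, 6, 6300, SEA), (36, SEA, CDG, 38, 8750, BOS), (36, SEA, CDG, 38, 8750, CDG), (36, SEA, CDG, 38, 8750, MIA), (36, SEA, CDG, 38, 8750, SEA), (36, SEA, HND, 19, 7410, BOS), (36, SEA, HND, 19, 7410, CDG), (36, SEA, HND, 19, 7410, MIA), (36, SEA, HND, 19, 7410, SEA)}
Natural join on dist: {(14, LHR, LAX, 11, 9680, DEN, DEN), (14, LHR, LAX, 11, 9680, HND, DEN), (14, LHR, LAX, 11, 9680, NRT, DEN), (36, SEA, HND, 19, 7410, BOS, MIA), (36, SEA, HND, 19, 7410, BOS, SF), (36, SEA, HND, 19, 7410, CDG, MIA), (36, SEA, HND, 19, 7410, CDG, SF), (36, SEA, HND, 19, 7410, MIA, MIA), (36, SEA, HND, 19, 7410, MIA, SF), (36, SEA, HND, 19, 7410, SEA, MIA), (36, SEA, HND, 19, 7410, SEA, SF)}
Apply σ_{code = HND}; surviving tuples: {(36, SEA, HND, 19, 7410, BOS, MIA), (36, SEA, HND, 19, 7410, BOS, SF), (36, SEA, HND, 19, 7410, CDG, MIA), (36, SEA, HND, 19, 7410, CDG, SF), (36, SEA, HND, 19, 7410, MIA, MIA), (36, SEA, HND, 19, 7410, MIA, SF), (36, SEA, HND, 19, 7410, SEA, MIA), (36, SEA, HND, 19, 7410, SEA, SF)}
Keep only column(s) code, city (6 duplicate(s) eliminated): {(HND, MIA), (HND, SF)}

{(HND, MIA), (HND, SF)}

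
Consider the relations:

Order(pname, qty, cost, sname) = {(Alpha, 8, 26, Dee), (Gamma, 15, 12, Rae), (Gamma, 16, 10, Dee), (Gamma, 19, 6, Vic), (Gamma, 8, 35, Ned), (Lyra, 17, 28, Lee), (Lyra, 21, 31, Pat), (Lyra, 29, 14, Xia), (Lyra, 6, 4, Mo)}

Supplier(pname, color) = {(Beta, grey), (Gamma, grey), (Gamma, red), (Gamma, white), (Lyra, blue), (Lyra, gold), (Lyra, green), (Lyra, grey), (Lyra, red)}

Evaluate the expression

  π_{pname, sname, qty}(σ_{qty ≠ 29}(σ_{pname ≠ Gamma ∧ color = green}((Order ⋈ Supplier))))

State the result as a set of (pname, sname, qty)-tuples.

Natural join on pname: {(Gamma, 15, 12, Rae, grey), (Gamma, 15, 12, Rae, red), (Gamma, 15, 12, Rae, white), (Gamma, 16, 10, Dee, grey), (Gamma, 16, 10, Dee, red), (Gamma, 16, 10, Dee, white), (Gamma, 19, 6, Vic, grey), (Gamma, 19, 6, Vic, red), (Gamma, 19, 6, Vic, white), (Gamma, 8, 35, Ned, grey), (Gamma, 8, 35, Ned, red), (Gamma, 8, 35, Ned, white), (Lyra, 17, 28, Lee, blue), (Lyra, 17, 28, Lee, gold), (Lyra, 17, 28, Lee, green), (Lyra, 17, 28, Lee, grey), (Lyra, 17, 28, Lee, red), (Lyra, 21, 31, Pat, blue), (Lyra, 21, 31, Pat, gold), (Lyra, 21, 31, Pat, green), (Lyra, 21, 31, Pat, grey), (Lyra, 21, 31, Pat, red), (Lyra, 29, 14, Xia, blue), (Lyra, 29, 14, Xia, gold), (Lyra, 29, 14, Xia, green), (Lyra, 29, 14, Xia, grey), (Lyra, 29, 14, Xia, red), (Lyra, 6, 4, Mo, blue), (Lyra, 6, 4, Mo, gold), (Lyra, 6, 4, Mo, green), (Lyra, 6, 4, Mo, grey), (Lyra, 6, 4, Mo, red)}
Selection pname ≠ Gamma ∧ color = green: {(Lyra, 17, 28, Lee, green), (Lyra, 21, 31, Pat, green), (Lyra, 29, 14, Xia, green), (Lyra, 6, 4, Mo, green)}
Selection qty ≠ 29: {(Lyra, 17, 28, Lee, green), (Lyra, 21, 31, Pat, green), (Lyra, 6, 4, Mo, green)}
Projecting to pname, sname, qty: {(Lyra, Lee, 17), (Lyra, Mo, 6), (Lyra, Pat, 21)}

{(Lyra, Lee, 17), (Lyra, Mo, 6), (Lyra, Pat, 21)}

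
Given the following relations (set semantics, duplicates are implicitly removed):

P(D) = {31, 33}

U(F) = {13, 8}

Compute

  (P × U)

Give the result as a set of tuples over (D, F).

{(31, 13), (31, 8), (33, 13), (33, 8)}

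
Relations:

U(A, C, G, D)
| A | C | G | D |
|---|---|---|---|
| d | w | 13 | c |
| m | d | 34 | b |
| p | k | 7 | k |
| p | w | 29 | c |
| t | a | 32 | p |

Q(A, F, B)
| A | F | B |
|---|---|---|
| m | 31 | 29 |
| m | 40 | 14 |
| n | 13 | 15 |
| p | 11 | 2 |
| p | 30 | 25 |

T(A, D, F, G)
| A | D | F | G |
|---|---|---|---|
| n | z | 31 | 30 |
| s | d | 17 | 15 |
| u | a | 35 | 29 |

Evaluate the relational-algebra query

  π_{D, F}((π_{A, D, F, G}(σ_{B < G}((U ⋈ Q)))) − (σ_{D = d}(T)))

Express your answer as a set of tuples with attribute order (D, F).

Joining U and Q on A yields {(m, d, 34, b, 31, 29), (m, d, 34, b, 40, 14), (p, k, 7, k, 11, 2), (p, k, 7, k, 30, 25), (p, w, 29, c, 11, 2), (p, w, 29, c, 30, 25)}.
Filtering on B < G leaves {(m, d, 34, b, 31, 29), (m, d, 34, b, 40, 14), (p, k, 7, k, 11, 2), (p, w, 29, c, 11, 2), (p, w, 29, c, 30, 25)}.
Keep only column(s) A, D, F, G: {(m, b, 31, 34), (m, b, 40, 34), (p, c, 11, 29), (p, c, 30, 29), (p, k, 11, 7)}
Filtering on D = d leaves {(s, d, 17, 15)}.
Set difference of the two operands is {(m, b, 31, 34), (m, b, 40, 34), (p, c, 11, 29), (p, c, 30, 29), (p, k, 11, 7)}.
Keep only column(s) D, F: {(b, 31), (b, 40), (c, 11), (c, 30), (k, 11)}

{(b, 31), (b, 40), (c, 11), (c, 30), (k, 11)}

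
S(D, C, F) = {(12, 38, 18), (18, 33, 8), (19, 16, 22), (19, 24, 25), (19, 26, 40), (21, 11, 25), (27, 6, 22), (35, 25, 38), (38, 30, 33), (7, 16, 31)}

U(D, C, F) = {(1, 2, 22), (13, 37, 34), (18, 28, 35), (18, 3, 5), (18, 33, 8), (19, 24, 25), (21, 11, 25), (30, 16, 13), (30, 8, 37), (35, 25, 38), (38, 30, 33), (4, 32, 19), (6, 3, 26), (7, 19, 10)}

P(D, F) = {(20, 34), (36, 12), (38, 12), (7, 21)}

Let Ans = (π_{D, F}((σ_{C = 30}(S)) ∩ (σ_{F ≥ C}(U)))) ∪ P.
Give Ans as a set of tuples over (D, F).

{(20, 34), (36, 12), (38, 12), (38, 33), (7, 21)}

Apply σ_{C = 30}; surviving tuples: {(38, 30, 33)}
Apply σ_{F ≥ C}; surviving tuples: {(1, 2, 22), (18, 28, 35), (18, 3, 5), (19, 24, 25), (21, 11, 25), (30, 8, 37), (35, 25, 38), (38, 30, 33), (6, 3, 26)}
Intersection: {(38, 30, 33)} with {(1, 2, 22), (18, 28, 35), (18, 3, 5), (19, 24, 25), (21, 11, 25), (30, 8, 37), (35, 25, 38), (38, 30, 33), (6, 3, 26)} → {(38, 30, 33)}
π_{D, F} gives {(38, 33)}.
Union: {(38, 33)} with {(20, 34), (36, 12), (38, 12), (7, 21)} → {(20, 34), (36, 12), (38, 12), (38, 33), (7, 21)}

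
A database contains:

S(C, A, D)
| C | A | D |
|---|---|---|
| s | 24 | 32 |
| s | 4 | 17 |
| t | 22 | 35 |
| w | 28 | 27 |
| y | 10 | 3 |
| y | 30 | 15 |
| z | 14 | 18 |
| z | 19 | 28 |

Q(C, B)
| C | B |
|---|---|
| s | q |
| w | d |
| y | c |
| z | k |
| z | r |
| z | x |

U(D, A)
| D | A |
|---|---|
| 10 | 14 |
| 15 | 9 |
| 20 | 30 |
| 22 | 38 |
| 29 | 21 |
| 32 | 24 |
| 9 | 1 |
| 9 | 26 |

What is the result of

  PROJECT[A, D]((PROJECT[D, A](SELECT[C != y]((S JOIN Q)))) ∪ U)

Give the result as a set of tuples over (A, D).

Joining S and Q on C yields {(s, 24, 32, q), (s, 4, 17, q), (w, 28, 27, d), (y, 10, 3, c), (y, 30, 15, c), (z, 14, 18, k), (z, 14, 18, r), (z, 14, 18, x), (z, 19, 28, k), (z, 19, 28, r), (z, 19, 28, x)}.
Selection C != y: {(s, 24, 32, q), (s, 4, 17, q), (w, 28, 27, d), (z, 14, 18, k), (z, 14, 18, r), (z, 14, 18, x), (z, 19, 28, k), (z, 19, 28, r), (z, 19, 28, x)}
π_{D, A} gives {(17, 4), (18, 14), (27, 28), (28, 19), (32, 24)} (4 duplicate(s) eliminated).
Union: {(17, 4), (18, 14), (27, 28), (28, 19), (32, 24)} with {(10, 14), (15, 9), (20, 30), (22, 38), (29, 21), (32, 24), (9, 1), (9, 26)} → {(10, 14), (15, 9), (17, 4), (18, 14), (20, 30), (22, 38), (27, 28), (28, 19), (29, 21), (32, 24), (9, 1), (9, 26)}
π_{A, D} gives {(1, 9), (14, 10), (14, 18), (19, 28), (21, 29), (24, 32), (26, 9), (28, 27), (30, 20), (38, 22), (4, 17), (9, 15)}.

{(1, 9), (14, 10), (14, 18), (19, 28), (21, 29), (24, 32), (26, 9), (28, 27), (30, 20), (38, 22), (4, 17), (9, 15)}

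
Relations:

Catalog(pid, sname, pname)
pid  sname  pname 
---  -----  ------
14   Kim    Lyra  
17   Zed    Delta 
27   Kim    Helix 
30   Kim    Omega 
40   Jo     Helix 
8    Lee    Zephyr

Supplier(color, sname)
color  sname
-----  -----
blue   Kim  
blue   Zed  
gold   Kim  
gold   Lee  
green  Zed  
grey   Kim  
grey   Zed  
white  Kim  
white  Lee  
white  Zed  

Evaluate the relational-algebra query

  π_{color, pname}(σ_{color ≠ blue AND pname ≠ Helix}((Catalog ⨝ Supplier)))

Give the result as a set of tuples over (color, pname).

{(gold, Lyra), (gold, Omega), (gold, Zephyr), (green, Delta), (grey, Delta), (grey, Lyra), (grey, Omega), (white, Delta), (white, Lyra), (white, Omega), (white, Zephyr)}

Natural join on sname: {(14, Kim, Lyra, blue), (14, Kim, Lyra, gold), (14, Kim, Lyra, grey), (14, Kim, Lyra, white), (17, Zed, Delta, blue), (17, Zed, Delta, green), (17, Zed, Delta, grey), (17, Zed, Delta, white), (27, Kim, Helix, blue), (27, Kim, Helix, gold), (27, Kim, Helix, grey), (27, Kim, Helix, white), (30, Kim, Omega, blue), (30, Kim, Omega, gold), (30, Kim, Omega, grey), (30, Kim, Omega, white), (8, Lee, Zephyr, gold), (8, Lee, Zephyr, white)}
σ[color ≠ blue AND pname ≠ Helix]: keep tuples satisfying color ≠ blue AND pname ≠ Helix → {(14, Kim, Lyra, gold), (14, Kim, Lyra, grey), (14, Kim, Lyra, white), (17, Zed, Delta, green), (17, Zed, Delta, grey), (17, Zed, Delta, white), (30, Kim, Omega, gold), (30, Kim, Omega, grey), (30, Kim, Omega, white), (8, Lee, Zephyr, gold), (8, Lee, Zephyr, white)}
Projecting to color, pname: {(gold, Lyra), (gold, Omega), (gold, Zephyr), (green, Delta), (grey, Delta), (grey, Lyra), (grey, Omega), (white, Delta), (white, Lyra), (white, Omega), (white, Zephyr)}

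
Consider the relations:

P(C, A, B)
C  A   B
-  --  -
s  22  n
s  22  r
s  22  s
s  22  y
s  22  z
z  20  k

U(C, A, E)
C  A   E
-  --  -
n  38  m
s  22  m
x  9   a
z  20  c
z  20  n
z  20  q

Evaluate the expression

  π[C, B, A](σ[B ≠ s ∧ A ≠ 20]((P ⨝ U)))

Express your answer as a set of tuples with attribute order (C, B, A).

Natural join on C, A: {(s, 22, n, m), (s, 22, r, m), (s, 22, s, m), (s, 22, y, m), (s, 22, z, m), (z, 20, k, c), (z, 20, k, n), (z, 20, k, q)}
Filtering on B ≠ s ∧ A ≠ 20 leaves {(s, 22, n, m), (s, 22, r, m), (s, 22, y, m), (s, 22, z, m)}.
Keep only column(s) C, B, A: {(s, n, 22), (s, r, 22), (s, y, 22), (s, z, 22)}

{(s, n, 22), (s, r, 22), (s, y, 22), (s, z, 22)}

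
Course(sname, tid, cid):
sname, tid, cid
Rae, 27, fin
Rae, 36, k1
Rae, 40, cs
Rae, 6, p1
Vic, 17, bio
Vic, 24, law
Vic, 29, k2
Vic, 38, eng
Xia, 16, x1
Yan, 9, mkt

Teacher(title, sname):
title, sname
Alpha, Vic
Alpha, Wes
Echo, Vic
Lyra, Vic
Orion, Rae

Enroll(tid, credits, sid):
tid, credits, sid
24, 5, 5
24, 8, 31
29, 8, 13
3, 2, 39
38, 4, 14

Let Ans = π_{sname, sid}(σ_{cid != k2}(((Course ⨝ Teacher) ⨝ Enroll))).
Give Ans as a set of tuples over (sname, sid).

Natural join on sname: {(Rae, 27, fin, Orion), (Rae, 36, k1, Orion), (Rae, 40, cs, Orion), (Rae, 6, p1, Orion), (Vic, 17, bio, Alpha), (Vic, 17, bio, Echo), (Vic, 17, bio, Lyra), (Vic, 24, law, Alpha), (Vic, 24, law, Echo), (Vic, 24, law, Lyra), (Vic, 29, k2, Alpha), (Vic, 29, k2, Echo), (Vic, 29, k2, Lyra), (Vic, 38, eng, Alpha), (Vic, 38, eng, Echo), (Vic, 38, eng, Lyra)}
Natural join on tid: {(Vic, 24, law, Alpha, 5, 5), (Vic, 24, law, Alpha, 8, 31), (Vic, 24, law, Echo, 5, 5), (Vic, 24, law, Echo, 8, 31), (Vic, 24, law, Lyra, 5, 5), (Vic, 24, law, Lyra, 8, 31), (Vic, 29, k2, Alpha, 8, 13), (Vic, 29, k2, Echo, 8, 13), (Vic, 29, k2, Lyra, 8, 13), (Vic, 38, eng, Alpha, 4, 14), (Vic, 38, eng, Echo, 4, 14), (Vic, 38, eng, Lyra, 4, 14)}
Apply σ_{cid != k2}; surviving tuples: {(Vic, 24, law, Alpha, 5, 5), (Vic, 24, law, Alpha, 8, 31), (Vic, 24, law, Echo, 5, 5), (Vic, 24, law, Echo, 8, 31), (Vic, 24, law, Lyra, 5, 5), (Vic, 24, law, Lyra, 8, 31), (Vic, 38, eng, Alpha, 4, 14), (Vic, 38, eng, Echo, 4, 14), (Vic, 38, eng, Lyra, 4, 14)}
Projecting to sname, sid (6 duplicate(s) eliminated): {(Vic, 14), (Vic, 31), (Vic, 5)}

{(Vic, 14), (Vic, 31), (Vic, 5)}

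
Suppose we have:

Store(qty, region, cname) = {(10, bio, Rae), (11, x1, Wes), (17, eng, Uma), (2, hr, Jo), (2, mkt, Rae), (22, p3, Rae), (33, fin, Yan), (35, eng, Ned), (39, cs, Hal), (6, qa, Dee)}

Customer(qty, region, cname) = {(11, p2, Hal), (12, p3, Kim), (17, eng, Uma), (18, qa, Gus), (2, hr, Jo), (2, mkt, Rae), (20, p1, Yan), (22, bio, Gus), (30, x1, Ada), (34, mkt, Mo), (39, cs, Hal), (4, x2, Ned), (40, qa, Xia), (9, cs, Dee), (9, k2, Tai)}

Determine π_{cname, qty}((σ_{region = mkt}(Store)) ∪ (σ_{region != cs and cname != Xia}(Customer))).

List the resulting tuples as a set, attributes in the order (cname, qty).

{(Ada, 30), (Gus, 18), (Gus, 22), (Hal, 11), (Jo, 2), (Kim, 12), (Mo, 34), (Ned, 4), (Rae, 2), (Tai, 9), (Uma, 17), (Yan, 20)}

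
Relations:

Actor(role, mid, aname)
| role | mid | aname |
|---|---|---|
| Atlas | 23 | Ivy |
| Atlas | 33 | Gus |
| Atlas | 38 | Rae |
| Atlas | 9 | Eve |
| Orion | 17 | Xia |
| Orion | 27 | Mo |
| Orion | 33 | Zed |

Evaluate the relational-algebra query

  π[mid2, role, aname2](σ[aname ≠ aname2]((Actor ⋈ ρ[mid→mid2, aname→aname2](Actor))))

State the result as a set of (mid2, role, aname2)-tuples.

ρ[mid→mid2, aname→aname2]: schema becomes (role, mid2, aname2); tuples unchanged.
Joining Actor and ρ[mid→mid2, aname→aname2](Actor) on role yields {(Atlas, 23, Ivy, 23, Ivy), (Atlas, 23, Ivy, 33, Gus), (Atlas, 23, Ivy, 38, Rae), (Atlas, 23, Ivy, 9, Eve), (Atlas, 33, Gus, 23, Ivy), (Atlas, 33, Gus, 33, Gus), (Atlas, 33, Gus, 38, Rae), (Atlas, 33, Gus, 9, Eve), (Atlas, 38, Rae, 23, Ivy), (Atlas, 38, Rae, 33, Gus), (Atlas, 38, Rae, 38, Rae), (Atlas, 38, Rae, 9, Eve), (Atlas, 9, Eve, 23, Ivy), (Atlas, 9, Eve, 33, Gus), (Atlas, 9, Eve, 38, Rae), (Atlas, 9, Eve, 9, Eve), (Orion, 17, Xia, 17, Xia), (Orion, 17, Xia, 27, Mo), (Orion, 17, Xia, 33, Zed), (Orion, 27, Mo, 17, Xia), (Orion, 27, Mo, 27, Mo), (Orion, 27, Mo, 33, Zed), (Orion, 33, Zed, 17, Xia), (Orion, 33, Zed, 27, Mo), (Orion, 33, Zed, 33, Zed)}.
Selection aname ≠ aname2: {(Atlas, 23, Ivy, 33, Gus), (Atlas, 23, Ivy, 38, Rae), (Atlas, 23, Ivy, 9, Eve), (Atlas, 33, Gus, 23, Ivy), (Atlas, 33, Gus, 38, Rae), (Atlas, 33, Gus, 9, Eve), (Atlas, 38, Rae, 23, Ivy), (Atlas, 38, Rae, 33, Gus), (Atlas, 38, Rae, 9, Eve), (Atlas, 9, Eve, 23, Ivy), (Atlas, 9, Eve, 33, Gus), (Atlas, 9, Eve, 38, Rae), (Orion, 17, Xia, 27, Mo), (Orion, 17, Xia, 33, Zed), (Orion, 27, Mo, 17, Xia), (Orion, 27, Mo, 33, Zed), (Orion, 33, Zed, 17, Xia), (Orion, 33, Zed, 27, Mo)}
Projecting to mid2, role, aname2 (11 duplicate(s) eliminated): {(17, Orion, Xia), (23, Atlas, Ivy), (27, Orion, Mo), (33, Atlas, Gus), (33, Orion, Zed), (38, Atlas, Rae), (9, Atlas, Eve)}

{(17, Orion, Xia), (23, Atlas, Ivy), (27, Orion, Mo), (33, Atlas, Gus), (33, Orion, Zed), (38, Atlas, Rae), (9, Atlas, Eve)}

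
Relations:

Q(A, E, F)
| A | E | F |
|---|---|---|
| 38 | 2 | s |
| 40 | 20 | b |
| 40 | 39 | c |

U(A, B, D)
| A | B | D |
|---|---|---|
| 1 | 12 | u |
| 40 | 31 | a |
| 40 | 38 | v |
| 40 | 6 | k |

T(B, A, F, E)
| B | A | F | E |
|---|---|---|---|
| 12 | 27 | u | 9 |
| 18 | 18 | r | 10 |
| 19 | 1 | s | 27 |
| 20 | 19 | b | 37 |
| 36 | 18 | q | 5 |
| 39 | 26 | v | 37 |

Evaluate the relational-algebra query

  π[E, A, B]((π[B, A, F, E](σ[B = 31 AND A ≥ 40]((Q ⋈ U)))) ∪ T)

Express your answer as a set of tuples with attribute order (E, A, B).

{(10, 18, 18), (20, 40, 31), (27, 1, 19), (37, 19, 20), (37, 26, 39), (39, 40, 31), (5, 18, 36), (9, 27, 12)}

Q ⋈ U (natural join on A): {(40, 20, b, 31, a), (40, 20, b, 38, v), (40, 20, b, 6, k), (40, 39, c, 31, a), (40, 39, c, 38, v), (40, 39, c, 6, k)}
Filtering on B = 31 AND A ≥ 40 leaves {(40, 20, b, 31, a), (40, 39, c, 31, a)}.
Projecting to B, A, F, E: {(31, 40, b, 20), (31, 40, c, 39)}
Taking the union: {(12, 27, u, 9), (18, 18, r, 10), (19, 1, s, 27), (20, 19, b, 37), (31, 40, b, 20), (31, 40, c, 39), (36, 18, q, 5), (39, 26, v, 37)}
Projecting to E, A, B: {(10, 18, 18), (20, 40, 31), (27, 1, 19), (37, 19, 20), (37, 26, 39), (39, 40, 31), (5, 18, 36), (9, 27, 12)}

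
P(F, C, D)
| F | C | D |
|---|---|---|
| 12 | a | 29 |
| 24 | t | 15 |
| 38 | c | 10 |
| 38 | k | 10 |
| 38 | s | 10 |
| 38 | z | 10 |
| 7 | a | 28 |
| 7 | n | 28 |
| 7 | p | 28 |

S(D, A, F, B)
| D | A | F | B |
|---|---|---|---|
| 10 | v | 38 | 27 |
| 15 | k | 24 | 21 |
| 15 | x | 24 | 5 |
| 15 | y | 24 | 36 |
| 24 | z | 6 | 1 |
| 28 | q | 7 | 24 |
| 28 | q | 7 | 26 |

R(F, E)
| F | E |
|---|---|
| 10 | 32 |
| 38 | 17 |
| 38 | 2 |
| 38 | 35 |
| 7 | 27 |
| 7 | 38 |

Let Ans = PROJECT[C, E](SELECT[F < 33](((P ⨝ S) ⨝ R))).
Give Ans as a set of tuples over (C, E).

{(a, 27), (a, 38), (n, 27), (n, 38), (p, 27), (p, 38)}

P ⋈ S (natural join on F, D): {(24, t, 15, k, 21), (24, t, 15, x, 5), (24, t, 15, y, 36), (38, c, 10, v, 27), (38, k, 10, v, 27), (38, s, 10, v, 27), (38, z, 10, v, 27), (7, a, 28, q, 24), (7, a, 28, q, 26), (7, n, 28, q, 24), (7, n, 28, q, 26), (7, p, 28, q, 24), (7, p, 28, q, 26)}
(P ⨝ S) ⋈ R (natural join on F): {(38, c, 10, v, 27, 17), (38, c, 10, v, 27, 2), (38, c, 10, v, 27, 35), (38, k, 10, v, 27, 17), (38, k, 10, v, 27, 2), (38, k, 10, v, 27, 35), (38, s, 10, v, 27, 17), (38, s, 10, v, 27, 2), (38, s, 10, v, 27, 35), (38, z, 10, v, 27, 17), (38, z, 10, v, 27, 2), (38, z, 10, v, 27, 35), (7, a, 28, q, 24, 27), (7, a, 28, q, 24, 38), (7, a, 28, q, 26, 27), (7, a, 28, q, 26, 38), (7, n, 28, q, 24, 27), (7, n, 28, q, 24, 38), (7, n, 28, q, 26, 27), (7, n, 28, q, 26, 38), (7, p, 28, q, 24, 27), (7, p, 28, q, 24, 38), (7, p, 28, q, 26, 27), (7, p, 28, q, 26, 38)}
Filtering on F < 33 leaves {(7, a, 28, q, 24, 27), (7, a, 28, q, 24, 38), (7, a, 28, q, 26, 27), (7, a, 28, q, 26, 38), (7, n, 28, q, 24, 27), (7, n, 28, q, 24, 38), (7, n, 28, q, 26, 27), (7, n, 28, q, 26, 38), (7, p, 28, q, 24, 27), (7, p, 28, q, 24, 38), (7, p, 28, q, 26, 27), (7, p, 28, q, 26, 38)}.
Projecting to C, E (6 duplicate(s) eliminated): {(a, 27), (a, 38), (n, 27), (n, 38), (p, 27), (p, 38)}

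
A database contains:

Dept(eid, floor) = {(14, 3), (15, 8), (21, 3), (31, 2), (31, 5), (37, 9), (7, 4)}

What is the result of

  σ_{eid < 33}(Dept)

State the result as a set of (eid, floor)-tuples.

{(14, 3), (15, 8), (21, 3), (31, 2), (31, 5), (7, 4)}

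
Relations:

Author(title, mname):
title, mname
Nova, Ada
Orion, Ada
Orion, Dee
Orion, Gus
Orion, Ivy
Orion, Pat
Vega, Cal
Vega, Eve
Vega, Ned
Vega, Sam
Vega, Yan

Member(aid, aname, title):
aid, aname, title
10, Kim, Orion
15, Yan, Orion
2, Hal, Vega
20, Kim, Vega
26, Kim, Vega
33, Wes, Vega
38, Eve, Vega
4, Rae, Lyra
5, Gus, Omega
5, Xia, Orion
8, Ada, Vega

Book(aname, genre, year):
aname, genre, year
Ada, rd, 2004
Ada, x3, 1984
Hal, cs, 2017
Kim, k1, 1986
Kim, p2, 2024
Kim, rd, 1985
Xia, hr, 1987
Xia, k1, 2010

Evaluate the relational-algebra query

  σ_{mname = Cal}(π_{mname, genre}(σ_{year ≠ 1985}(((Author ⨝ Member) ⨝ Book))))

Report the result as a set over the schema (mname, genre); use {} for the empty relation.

{(Cal, cs), (Cal, k1), (Cal, p2), (Cal, rd), (Cal, x3)}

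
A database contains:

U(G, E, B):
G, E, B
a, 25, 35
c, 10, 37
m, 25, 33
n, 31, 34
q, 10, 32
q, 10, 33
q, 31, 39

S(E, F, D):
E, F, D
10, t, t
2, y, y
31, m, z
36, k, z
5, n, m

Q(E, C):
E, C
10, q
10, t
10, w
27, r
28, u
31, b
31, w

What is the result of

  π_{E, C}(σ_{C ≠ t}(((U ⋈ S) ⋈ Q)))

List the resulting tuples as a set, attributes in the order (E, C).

{(10, q), (10, w), (31, b), (31, w)}

U ⋈ S (natural join on E): {(c, 10, 37, t, t), (n, 31, 34, m, z), (q, 10, 32, t, t), (q, 10, 33, t, t), (q, 31, 39, m, z)}
(U ⋈ S) ⋈ Q (natural join on E): {(c, 10, 37, t, t, q), (c, 10, 37, t, t, t), (c, 10, 37, t, t, w), (n, 31, 34, m, z, b), (n, 31, 34, m, z, w), (q, 10, 32, t, t, q), (q, 10, 32, t, t, t), (q, 10, 32, t, t, w), (q, 10, 33, t, t, q), (q, 10, 33, t, t, t), (q, 10, 33, t, t, w), (q, 31, 39, m, z, b), (q, 31, 39, m, z, w)}
Selection C ≠ t: {(c, 10, 37, t, t, q), (c, 10, 37, t, t, w), (n, 31, 34, m, z, b), (n, 31, 34, m, z, w), (q, 10, 32, t, t, q), (q, 10, 32, t, t, w), (q, 10, 33, t, t, q), (q, 10, 33, t, t, w), (q, 31, 39, m, z, b), (q, 31, 39, m, z, w)}
π[E, C]: project onto (E, C) (6 duplicate(s) eliminated) → {(10, q), (10, w), (31, b), (31, w)}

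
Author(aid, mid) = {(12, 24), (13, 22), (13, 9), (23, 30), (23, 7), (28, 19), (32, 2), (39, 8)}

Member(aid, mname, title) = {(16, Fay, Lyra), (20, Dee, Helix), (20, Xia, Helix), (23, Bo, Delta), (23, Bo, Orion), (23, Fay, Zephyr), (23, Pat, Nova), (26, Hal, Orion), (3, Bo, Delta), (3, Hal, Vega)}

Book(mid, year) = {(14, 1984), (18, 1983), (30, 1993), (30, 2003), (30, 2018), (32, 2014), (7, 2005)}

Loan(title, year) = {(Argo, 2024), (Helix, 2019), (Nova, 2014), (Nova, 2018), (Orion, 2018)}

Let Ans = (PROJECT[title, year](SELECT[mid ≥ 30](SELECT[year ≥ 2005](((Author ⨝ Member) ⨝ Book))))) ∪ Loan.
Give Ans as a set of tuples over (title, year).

{(Argo, 2024), (Delta, 2018), (Helix, 2019), (Nova, 2014), (Nova, 2018), (Orion, 2018), (Zephyr, 2018)}

Author ⋈ Member (natural join on aid): {(23, 30, Bo, Delta), (23, 30, Bo, Orion), (23, 30, Fay, Zephyr), (23, 30, Pat, Nova), (23, 7, Bo, Delta), (23, 7, Bo, Orion), (23, 7, Fay, Zephyr), (23, 7, Pat, Nova)}
(Author ⨝ Member) ⋈ Book (natural join on mid): {(23, 30, Bo, Delta, 1993), (23, 30, Bo, Delta, 2003), (23, 30, Bo, Delta, 2018), (23, 30, Bo, Orion, 1993), (23, 30, Bo, Orion, 2003), (23, 30, Bo, Orion, 2018), (23, 30, Fay, Zephyr, 1993), (23, 30, Fay, Zephyr, 2003), (23, 30, Fay, Zephyr, 2018), (23, 30, Pat, Nova, 1993), (23, 30, Pat, Nova, 2003), (23, 30, Pat, Nova, 2018), (23, 7, Bo, Delta, 2005), (23, 7, Bo, Orion, 2005), (23, 7, Fay, Zephyr, 2005), (23, 7, Pat, Nova, 2005)}
Selection year ≥ 2005: {(23, 30, Bo, Delta, 2018), (23, 30, Bo, Orion, 2018), (23, 30, Fay, Zephyr, 2018), (23, 30, Pat, Nova, 2018), (23, 7, Bo, Delta, 2005), (23, 7, Bo, Orion, 2005), (23, 7, Fay, Zephyr, 2005), (23, 7, Pat, Nova, 2005)}
Selection mid ≥ 30: {(23, 30, Bo, Delta, 2018), (23, 30, Bo, Orion, 2018), (23, 30, Fay, Zephyr, 2018), (23, 30, Pat, Nova, 2018)}
π[title, year]: project onto (title, year) → {(Delta, 2018), (Nova, 2018), (Orion, 2018), (Zephyr, 2018)}
Union: {(Delta, 2018), (Nova, 2018), (Orion, 2018), (Zephyr, 2018)} with {(Argo, 2024), (Helix, 2019), (Nova, 2014), (Nova, 2018), (Orion, 2018)} → {(Argo, 2024), (Delta, 2018), (Helix, 2019), (Nova, 2014), (Nova, 2018), (Orion, 2018), (Zephyr, 2018)}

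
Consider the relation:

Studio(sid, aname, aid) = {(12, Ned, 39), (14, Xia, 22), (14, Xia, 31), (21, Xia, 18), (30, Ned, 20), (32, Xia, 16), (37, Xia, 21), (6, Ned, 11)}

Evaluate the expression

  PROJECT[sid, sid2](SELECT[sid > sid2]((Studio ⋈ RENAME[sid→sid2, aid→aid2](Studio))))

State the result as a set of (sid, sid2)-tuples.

ρ[sid→sid2, aid→aid2]: schema becomes (sid2, aname, aid2); tuples unchanged.
Natural join on aname: {(12, Ned, 39, 12, 39), (12, Ned, 39, 30, 20), (12, Ned, 39, 6, 11), (14, Xia, 22, 14, 22), (14, Xia, 22, 14, 31), (14, Xia, 22, 21, 18), (14, Xia, 22, 32, 16), (14, Xia, 22, 37, 21), (14, Xia, 31, 14, 22), (14, Xia, 31, 14, 31), (14, Xia, 31, 21, 18), (14, Xia, 31, 32, 16), (14, Xia, 31, 37, 21), (21, Xia, 18, 14, 22), (21, Xia, 18, 14, 31), (21, Xia, 18, 21, 18), (21, Xia, 18, 32, 16), (21, Xia, 18, 37, 21), (30, Ned, 20, 12, 39), (30, Ned, 20, 30, 20), (30, Ned, 20, 6, 11), (32, Xia, 16, 14, 22), (32, Xia, 16, 14, 31), (32, Xia, 16, 21, 18), (32, Xia, 16, 32, 16), (32, Xia, 16, 37, 21), (37, Xia, 21, 14, 22), (37, Xia, 21, 14, 31), (37, Xia, 21, 21, 18), (37, Xia, 21, 32, 16), (37, Xia, 21, 37, 21), (6, Ned, 11, 12, 39), (6, Ned, 11, 30, 20), (6, Ned, 11, 6, 11)}
Apply σ_{sid > sid2}; surviving tuples: {(12, Ned, 39, 6, 11), (21, Xia, 18, 14, 22), (21, Xia, 18, 14, 31), (30, Ned, 20, 12, 39), (30, Ned, 20, 6, 11), (32, Xia, 16, 14, 22), (32, Xia, 16, 14, 31), (32, Xia, 16, 21, 18), (37, Xia, 21, 14, 22), (37, Xia, 21, 14, 31), (37, Xia, 21, 21, 18), (37, Xia, 21, 32, 16)}
π[sid, sid2]: project onto (sid, sid2) (3 duplicate(s) eliminated) → {(12, 6), (21, 14), (30, 12), (30, 6), (32, 14), (32, 21), (37, 14), (37, 21), (37, 32)}

{(12, 6), (21, 14), (30, 12), (30, 6), (32, 14), (32, 21), (37, 14), (37, 21), (37, 32)}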